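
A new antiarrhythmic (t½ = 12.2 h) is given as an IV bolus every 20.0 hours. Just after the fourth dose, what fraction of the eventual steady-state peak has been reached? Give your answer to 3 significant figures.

k = ln 2 / 12.2 = 0.05682 h⁻¹
f_n = 1 − e^(−nkτ) = 1 − e^(−4 × 0.05682 × 20.0) = 1 − e^(−4.545) = 1 − 0.01062 ≈ 0.989

0.989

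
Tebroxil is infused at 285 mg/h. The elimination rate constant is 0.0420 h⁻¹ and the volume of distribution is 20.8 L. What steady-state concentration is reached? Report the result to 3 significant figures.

326 µg/mL

CL = k · V = 0.0420 × 20.8 = 0.8736 L/h
Css = rate / CL = 285 / 0.8736 ≈ 326 µg/mL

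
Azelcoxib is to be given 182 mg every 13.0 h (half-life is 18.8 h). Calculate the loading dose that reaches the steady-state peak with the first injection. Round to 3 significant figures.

k = ln 2 / 18.8 = 0.03687 h⁻¹
Accumulation ratio R = 1 / (1 − e^(−kτ)) = 1 / (1 − e^(−0.03687×13.0)) = 1 / (1 − 0.6192) = 2.626
Loading dose = maintenance dose × R = 182 × 2.626 ≈ 478 mg

478 mg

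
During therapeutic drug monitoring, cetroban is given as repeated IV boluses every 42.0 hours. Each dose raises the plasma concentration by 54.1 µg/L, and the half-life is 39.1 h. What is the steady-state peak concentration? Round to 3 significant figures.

103 µg/L

k = ln 2 / 39.1 = 0.01773 h⁻¹
Fraction remaining after one interval: e^(−kτ) = e^(−0.01773 × 42.0) = 0.4749
R = 1 / (1 − 0.4749) = 1.905
Css,max = 54.1 × 1.905 ≈ 103 µg/L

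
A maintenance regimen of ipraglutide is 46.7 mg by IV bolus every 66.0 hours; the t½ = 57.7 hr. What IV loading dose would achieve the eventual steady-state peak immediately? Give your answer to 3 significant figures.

k = ln 2 / 57.7 = 0.01201 hr⁻¹
Accumulation ratio R = 1 / (1 − e^(−kτ)) = 1 / (1 − e^(−0.01201×66.0)) = 1 / (1 − 0.4526) = 1.827
Loading dose = maintenance dose × R = 46.7 × 1.827 ≈ 85.3 mg

85.3 mg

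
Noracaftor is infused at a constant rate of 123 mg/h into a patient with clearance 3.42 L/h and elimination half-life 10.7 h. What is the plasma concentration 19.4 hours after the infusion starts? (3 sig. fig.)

Css = rate / CL = 123 / 3.42 = 35.96 mg/L
k = ln 2 / 10.7 = 0.06478 h⁻¹
C(t) = Css (1 − e^(−kt)) = 35.96 × (1 − e^(−1.257)) = 35.96 × 0.7154 ≈ 25.7 mg/L

25.7 mg/L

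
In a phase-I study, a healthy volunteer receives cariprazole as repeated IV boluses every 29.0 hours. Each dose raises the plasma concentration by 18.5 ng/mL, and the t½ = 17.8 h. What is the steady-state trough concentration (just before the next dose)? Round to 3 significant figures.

k = ln 2 / 17.8 = 0.03894 h⁻¹
Fraction remaining after one interval: e^(−kτ) = e^(−0.03894 × 29.0) = 0.3233
R = 1 / (1 − 0.3233) = 1.478
Css,max = 18.5 × 1.478 = 27.34 ng/mL
Css,min = Css,max × e^(−kτ) = 27.34 × 0.3233 ≈ 8.84 ng/mL

8.84 ng/mL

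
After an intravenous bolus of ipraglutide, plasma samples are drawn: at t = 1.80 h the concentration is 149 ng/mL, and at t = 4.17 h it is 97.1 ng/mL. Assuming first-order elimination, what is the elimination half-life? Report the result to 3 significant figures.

k = ln(C₁/C₂) / (t₂ − t₁) = ln(149/97.1) / (4.17 − 1.80)
  = 0.4282 / 2.370 = 0.1807 h⁻¹
t½ = ln 2 / k = ln 2 / 0.1807 ≈ 3.84 hours

3.84 hours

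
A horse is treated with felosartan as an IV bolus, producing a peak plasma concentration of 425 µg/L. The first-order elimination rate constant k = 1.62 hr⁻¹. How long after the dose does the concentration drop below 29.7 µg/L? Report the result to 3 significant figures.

1.64 hours

C(t) = C₀ e^(−kt)  ⇒  t = ln(C₀/C) / k
t = ln(425/29.7) / 1.620 = 2.661 / 1.620 ≈ 1.64 hours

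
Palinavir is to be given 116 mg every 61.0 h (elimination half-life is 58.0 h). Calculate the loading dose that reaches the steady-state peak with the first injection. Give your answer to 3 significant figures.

k = ln 2 / 58.0 = 0.01195 h⁻¹
Accumulation ratio R = 1 / (1 − e^(−kτ)) = 1 / (1 − e^(−0.01195×61.0)) = 1 / (1 − 0.4824) = 1.932
Loading dose = maintenance dose × R = 116 × 1.932 ≈ 224 mg

224 mg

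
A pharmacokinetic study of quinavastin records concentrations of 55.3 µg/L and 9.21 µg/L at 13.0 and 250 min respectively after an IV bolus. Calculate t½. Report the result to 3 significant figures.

k = ln(C₁/C₂) / (t₂ − t₁) = ln(55.3/9.21) / (250 − 13.0)
  = 1.792 / 237.0 = 0.007563 min⁻¹
t½ = ln 2 / k = ln 2 / 0.007563 ≈ 91.6 minutes

91.6 minutes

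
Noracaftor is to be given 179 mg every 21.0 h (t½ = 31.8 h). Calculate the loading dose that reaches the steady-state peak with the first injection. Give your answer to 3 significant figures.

k = ln 2 / 31.8 = 0.02180 h⁻¹
Accumulation ratio R = 1 / (1 − e^(−kτ)) = 1 / (1 − e^(−0.02180×21.0)) = 1 / (1 − 0.6327) = 2.723
Loading dose = maintenance dose × R = 179 × 2.723 ≈ 487 mg

487 mg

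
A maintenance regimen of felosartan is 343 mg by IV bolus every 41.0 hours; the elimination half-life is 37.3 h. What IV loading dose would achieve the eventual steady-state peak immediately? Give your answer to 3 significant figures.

k = ln 2 / 37.3 = 0.01858 h⁻¹
Accumulation ratio R = 1 / (1 − e^(−kτ)) = 1 / (1 − e^(−0.01858×41.0)) = 1 / (1 − 0.4668) = 1.875
Loading dose = maintenance dose × R = 343 × 1.875 ≈ 643 mg

643 mg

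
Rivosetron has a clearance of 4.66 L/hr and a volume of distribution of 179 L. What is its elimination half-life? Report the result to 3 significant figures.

26.6 hours

k = CL / V = 4.66 / 179 = 0.02603 hr⁻¹
t½ = ln 2 / k = ln 2 / 0.02603 ≈ 26.6 hours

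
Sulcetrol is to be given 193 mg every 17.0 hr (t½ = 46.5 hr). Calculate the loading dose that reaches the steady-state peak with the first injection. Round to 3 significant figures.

k = ln 2 / 46.5 = 0.01491 hr⁻¹
Accumulation ratio R = 1 / (1 − e^(−kτ)) = 1 / (1 − e^(−0.01491×17.0)) = 1 / (1 − 0.7762) = 4.467
Loading dose = maintenance dose × R = 193 × 4.467 ≈ 862 mg

862 mg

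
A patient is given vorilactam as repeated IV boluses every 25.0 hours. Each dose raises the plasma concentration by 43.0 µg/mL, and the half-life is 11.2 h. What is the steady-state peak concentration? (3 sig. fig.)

54.6 µg/mL

k = ln 2 / 11.2 = 0.06189 h⁻¹
Fraction remaining after one interval: e^(−kτ) = e^(−0.06189 × 25.0) = 0.2128
R = 1 / (1 − 0.2128) = 1.270
Css,max = 43.0 × 1.270 ≈ 54.6 µg/mL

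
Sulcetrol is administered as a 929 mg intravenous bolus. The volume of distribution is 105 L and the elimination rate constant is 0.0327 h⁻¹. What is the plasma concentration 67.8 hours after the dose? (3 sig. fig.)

0.964 mg/L

C₀ = dose / V = 929 / 105 = 8.848 mg/L
C(t) = C₀ e^(−kt) = 8.848 × e^(−0.03270 × 67.8) = 8.848 × e^(−2.217) = 8.848 × 0.1089 ≈ 0.964 mg/L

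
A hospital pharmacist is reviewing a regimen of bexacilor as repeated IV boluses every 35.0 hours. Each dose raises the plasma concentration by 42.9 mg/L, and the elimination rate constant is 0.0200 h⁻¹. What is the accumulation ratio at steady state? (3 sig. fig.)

Fraction remaining after one interval: e^(−kτ) = e^(−0.02000 × 35.0) = 0.4966
R = 1 / (1 − 0.4966) = 1 / 0.5034 ≈ 1.99

1.99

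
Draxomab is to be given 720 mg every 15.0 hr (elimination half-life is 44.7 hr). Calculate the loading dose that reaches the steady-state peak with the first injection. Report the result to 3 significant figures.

k = ln 2 / 44.7 = 0.01551 hr⁻¹
Accumulation ratio R = 1 / (1 − e^(−kτ)) = 1 / (1 − e^(−0.01551×15.0)) = 1 / (1 − 0.7925) = 4.819
Loading dose = maintenance dose × R = 720 × 4.819 ≈ 3470 mg

3470 mg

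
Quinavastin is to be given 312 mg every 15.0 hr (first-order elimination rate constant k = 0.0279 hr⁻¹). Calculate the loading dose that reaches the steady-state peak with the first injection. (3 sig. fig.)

Accumulation ratio R = 1 / (1 − e^(−kτ)) = 1 / (1 − e^(−0.02790×15.0)) = 1 / (1 − 0.6580) = 2.924
Loading dose = maintenance dose × R = 312 × 2.924 ≈ 912 mg

912 mg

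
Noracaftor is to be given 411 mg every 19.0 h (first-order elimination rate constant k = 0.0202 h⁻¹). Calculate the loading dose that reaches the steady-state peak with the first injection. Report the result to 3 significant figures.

1290 mg

Accumulation ratio R = 1 / (1 − e^(−kτ)) = 1 / (1 − e^(−0.02020×19.0)) = 1 / (1 − 0.6813) = 3.137
Loading dose = maintenance dose × R = 411 × 3.137 ≈ 1290 mg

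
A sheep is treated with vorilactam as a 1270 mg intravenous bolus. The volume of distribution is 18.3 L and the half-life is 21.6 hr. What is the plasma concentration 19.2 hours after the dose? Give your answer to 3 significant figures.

C₀ = dose / V = 1270 / 18.3 = 69.40 µg/mL
k = ln 2 / 21.6 = 0.03209 hr⁻¹
C(t) = C₀ e^(−kt) = 69.40 × e^(−0.03209 × 19.2) = 69.40 × e^(−0.6161) = 69.40 × 0.5400 ≈ 37.5 µg/mL

37.5 µg/mL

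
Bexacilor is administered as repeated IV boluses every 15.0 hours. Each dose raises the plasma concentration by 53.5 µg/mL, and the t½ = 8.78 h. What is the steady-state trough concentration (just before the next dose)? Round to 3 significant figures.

23.6 µg/mL

k = ln 2 / 8.78 = 0.07895 h⁻¹
Fraction remaining after one interval: e^(−kτ) = e^(−0.07895 × 15.0) = 0.3060
R = 1 / (1 − 0.3060) = 1.441
Css,max = 53.5 × 1.441 = 77.09 µg/mL
Css,min = Css,max × e^(−kτ) = 77.09 × 0.3060 ≈ 23.6 µg/mL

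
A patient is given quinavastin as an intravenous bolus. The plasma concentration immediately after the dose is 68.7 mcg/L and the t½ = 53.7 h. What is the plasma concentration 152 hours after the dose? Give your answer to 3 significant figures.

9.66 mcg/L

k = ln 2 / 53.7 = 0.01291 h⁻¹
152 h is 2.831 half-lives, so C = 68.7 × (1/2)^2.831 = 68.7 × 0.1406 ≈ 9.66 mcg/L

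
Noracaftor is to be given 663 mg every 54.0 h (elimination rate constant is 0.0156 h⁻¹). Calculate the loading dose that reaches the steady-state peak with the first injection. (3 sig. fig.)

1160 mg

Accumulation ratio R = 1 / (1 − e^(−kτ)) = 1 / (1 − e^(−0.01560×54.0)) = 1 / (1 − 0.4307) = 1.756
Loading dose = maintenance dose × R = 663 × 1.756 ≈ 1160 mg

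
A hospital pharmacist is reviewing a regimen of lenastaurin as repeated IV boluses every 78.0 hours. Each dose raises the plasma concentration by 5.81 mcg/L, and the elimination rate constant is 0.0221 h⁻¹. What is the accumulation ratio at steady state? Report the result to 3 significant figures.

1.22

Fraction remaining after one interval: e^(−kτ) = e^(−0.02210 × 78.0) = 0.1784
R = 1 / (1 − 0.1784) = 1 / 0.8216 ≈ 1.22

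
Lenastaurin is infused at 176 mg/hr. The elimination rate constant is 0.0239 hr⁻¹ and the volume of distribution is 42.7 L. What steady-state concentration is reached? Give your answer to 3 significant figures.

172 mg/L

CL = k · V = 0.0239 × 42.7 = 1.021 L/hr
Css = rate / CL = 176 / 1.021 ≈ 172 mg/L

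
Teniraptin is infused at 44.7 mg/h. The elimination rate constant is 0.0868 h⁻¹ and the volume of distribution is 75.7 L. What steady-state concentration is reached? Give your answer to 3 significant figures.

CL = k · V = 0.0868 × 75.7 = 6.571 L/h
Css = rate / CL = 44.7 / 6.571 ≈ 6.80 µg/mL

6.80 µg/mL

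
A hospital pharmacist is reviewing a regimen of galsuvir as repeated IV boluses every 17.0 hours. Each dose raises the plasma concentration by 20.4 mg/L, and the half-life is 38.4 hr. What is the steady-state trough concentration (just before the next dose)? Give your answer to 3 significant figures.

56.8 mg/L

k = ln 2 / 38.4 = 0.01805 hr⁻¹
Fraction remaining after one interval: e^(−kτ) = e^(−0.01805 × 17.0) = 0.7358
R = 1 / (1 − 0.7358) = 3.784
Css,max = 20.4 × 3.784 = 77.20 mg/L
Css,min = Css,max × e^(−kτ) = 77.20 × 0.7358 ≈ 56.8 mg/L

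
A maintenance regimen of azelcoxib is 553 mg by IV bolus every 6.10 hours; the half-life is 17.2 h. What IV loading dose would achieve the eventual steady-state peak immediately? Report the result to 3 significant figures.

k = ln 2 / 17.2 = 0.04030 h⁻¹
Accumulation ratio R = 1 / (1 − e^(−kτ)) = 1 / (1 − e^(−0.04030×6.10)) = 1 / (1 − 0.7821) = 4.588
Loading dose = maintenance dose × R = 553 × 4.588 ≈ 2540 mg

2540 mg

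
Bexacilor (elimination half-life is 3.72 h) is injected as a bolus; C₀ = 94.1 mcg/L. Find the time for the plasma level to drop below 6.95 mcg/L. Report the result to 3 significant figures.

14.0 hours

k = ln 2 / 3.72 = 0.1863 h⁻¹
C(t) = C₀ e^(−kt)  ⇒  t = ln(C₀/C) / k
t = ln(94.1/6.95) / 0.1863 = 2.606 / 0.1863 ≈ 14.0 hours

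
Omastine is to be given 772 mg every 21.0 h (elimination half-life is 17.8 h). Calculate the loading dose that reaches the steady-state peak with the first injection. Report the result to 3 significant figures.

k = ln 2 / 17.8 = 0.03894 h⁻¹
Accumulation ratio R = 1 / (1 − e^(−kτ)) = 1 / (1 − e^(−0.03894×21.0)) = 1 / (1 − 0.4414) = 1.790
Loading dose = maintenance dose × R = 772 × 1.790 ≈ 1380 mg

1380 mg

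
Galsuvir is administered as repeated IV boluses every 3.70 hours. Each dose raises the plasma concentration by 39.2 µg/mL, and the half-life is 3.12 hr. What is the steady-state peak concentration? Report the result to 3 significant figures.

69.9 µg/mL

k = ln 2 / 3.12 = 0.2222 hr⁻¹
Fraction remaining after one interval: e^(−kτ) = e^(−0.2222 × 3.70) = 0.4396
R = 1 / (1 − 0.4396) = 1.784
Css,max = 39.2 × 1.784 ≈ 69.9 µg/mL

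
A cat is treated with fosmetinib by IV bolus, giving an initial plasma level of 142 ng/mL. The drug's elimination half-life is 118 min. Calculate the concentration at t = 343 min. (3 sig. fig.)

k = ln 2 / 118 = 0.005874 min⁻¹
C(t) = C₀ e^(−kt) = 142 × e^(−0.005874 × 343) = 142 × e^(−2.015) = 142 × 0.1333 ≈ 18.9 ng/mL

18.9 ng/mL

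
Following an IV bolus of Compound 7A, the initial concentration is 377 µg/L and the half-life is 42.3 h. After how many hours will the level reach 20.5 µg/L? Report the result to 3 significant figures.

k = ln 2 / 42.3 = 0.01639 h⁻¹
C(t) = C₀ e^(−kt)  ⇒  t = ln(C₀/C) / k
t = ln(377/20.5) / 0.01639 = 2.912 / 0.01639 ≈ 178 hours

178 hours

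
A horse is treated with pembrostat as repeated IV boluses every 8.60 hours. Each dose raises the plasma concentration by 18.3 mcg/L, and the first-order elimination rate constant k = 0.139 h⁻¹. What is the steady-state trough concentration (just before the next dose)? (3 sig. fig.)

Fraction remaining after one interval: e^(−kτ) = e^(−0.1390 × 8.60) = 0.3026
R = 1 / (1 − 0.3026) = 1.434
Css,max = 18.3 × 1.434 = 26.24 mcg/L
Css,min = Css,max × e^(−kτ) = 26.24 × 0.3026 ≈ 7.94 mcg/L

7.94 mcg/L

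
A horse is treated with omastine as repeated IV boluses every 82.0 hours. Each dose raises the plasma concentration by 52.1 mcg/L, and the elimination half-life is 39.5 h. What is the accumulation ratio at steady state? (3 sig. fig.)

1.31

k = ln 2 / 39.5 = 0.01755 h⁻¹
Fraction remaining after one interval: e^(−kτ) = e^(−0.01755 × 82.0) = 0.2372
R = 1 / (1 − 0.2372) = 1 / 0.7628 ≈ 1.31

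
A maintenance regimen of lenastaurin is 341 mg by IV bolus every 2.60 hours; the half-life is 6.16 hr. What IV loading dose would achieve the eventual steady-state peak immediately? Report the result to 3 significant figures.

1340 mg

k = ln 2 / 6.16 = 0.1125 hr⁻¹
Accumulation ratio R = 1 / (1 − e^(−kτ)) = 1 / (1 − e^(−0.1125×2.60)) = 1 / (1 − 0.7463) = 3.942
Loading dose = maintenance dose × R = 341 × 3.942 ≈ 1340 mg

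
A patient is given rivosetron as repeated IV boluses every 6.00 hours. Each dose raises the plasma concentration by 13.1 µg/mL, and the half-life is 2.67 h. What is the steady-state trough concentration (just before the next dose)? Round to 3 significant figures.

3.50 µg/mL

k = ln 2 / 2.67 = 0.2596 h⁻¹
Fraction remaining after one interval: e^(−kτ) = e^(−0.2596 × 6.00) = 0.2106
R = 1 / (1 − 0.2106) = 1.267
Css,max = 13.1 × 1.267 = 16.60 µg/mL
Css,min = Css,max × e^(−kτ) = 16.60 × 0.2106 ≈ 3.50 µg/mL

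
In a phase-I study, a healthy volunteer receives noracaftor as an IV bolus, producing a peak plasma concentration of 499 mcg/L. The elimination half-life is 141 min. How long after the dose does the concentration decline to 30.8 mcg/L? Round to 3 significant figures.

567 minutes

k = ln 2 / 141 = 0.004916 min⁻¹
C(t) = C₀ e^(−kt)  ⇒  t = ln(C₀/C) / k
t = ln(499/30.8) / 0.004916 = 2.785 / 0.004916 ≈ 567 minutes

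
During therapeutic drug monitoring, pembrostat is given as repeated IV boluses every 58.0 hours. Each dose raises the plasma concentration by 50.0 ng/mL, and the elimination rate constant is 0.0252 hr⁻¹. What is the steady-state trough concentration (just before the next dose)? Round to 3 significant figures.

15.1 ng/mL

Fraction remaining after one interval: e^(−kτ) = e^(−0.02520 × 58.0) = 0.2319
R = 1 / (1 − 0.2319) = 1.302
Css,max = 50.0 × 1.302 = 65.09 ng/mL
Css,min = Css,max × e^(−kτ) = 65.09 × 0.2319 ≈ 15.1 ng/mL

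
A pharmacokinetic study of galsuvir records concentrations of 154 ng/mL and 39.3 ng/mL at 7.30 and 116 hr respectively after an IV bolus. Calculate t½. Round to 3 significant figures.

k = ln(C₁/C₂) / (t₂ − t₁) = ln(154/39.3) / (116 − 7.30)
  = 1.366 / 108.7 = 0.01256 hr⁻¹
t½ = ln 2 / k = ln 2 / 0.01256 ≈ 55.2 hours

55.2 hours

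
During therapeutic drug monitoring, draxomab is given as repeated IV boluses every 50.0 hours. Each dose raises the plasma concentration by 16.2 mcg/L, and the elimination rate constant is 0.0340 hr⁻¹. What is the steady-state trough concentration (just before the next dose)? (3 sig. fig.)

3.62 mcg/L

Fraction remaining after one interval: e^(−kτ) = e^(−0.03400 × 50.0) = 0.1827
R = 1 / (1 − 0.1827) = 1.224
Css,max = 16.2 × 1.224 = 19.82 mcg/L
Css,min = Css,max × e^(−kτ) = 19.82 × 0.1827 ≈ 3.62 mcg/L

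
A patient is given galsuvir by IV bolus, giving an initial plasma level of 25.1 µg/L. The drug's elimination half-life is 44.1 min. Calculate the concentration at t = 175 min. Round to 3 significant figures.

k = ln 2 / 44.1 = 0.01572 min⁻¹
175 min is 3.968 half-lives, so C = 25.1 × (1/2)^3.968 = 25.1 × 0.06389 ≈ 1.60 µg/L

1.60 µg/L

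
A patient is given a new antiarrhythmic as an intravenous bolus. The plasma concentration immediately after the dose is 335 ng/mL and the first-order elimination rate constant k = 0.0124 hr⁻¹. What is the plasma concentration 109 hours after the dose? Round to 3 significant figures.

C(t) = C₀ e^(−kt) = 335 × e^(−0.01240 × 109) = 335 × e^(−1.352) = 335 × 0.2588 ≈ 86.7 ng/mL

86.7 ng/mL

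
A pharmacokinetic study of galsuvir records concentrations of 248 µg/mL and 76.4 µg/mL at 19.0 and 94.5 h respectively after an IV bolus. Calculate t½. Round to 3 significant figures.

44.4 hours

k = ln(C₁/C₂) / (t₂ − t₁) = ln(248/76.4) / (94.5 − 19.0)
  = 1.177 / 75.50 = 0.01560 h⁻¹
t½ = ln 2 / k = ln 2 / 0.01560 ≈ 44.4 hours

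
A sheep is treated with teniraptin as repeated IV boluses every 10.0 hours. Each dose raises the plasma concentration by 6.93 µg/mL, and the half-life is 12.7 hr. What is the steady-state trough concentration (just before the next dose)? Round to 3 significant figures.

k = ln 2 / 12.7 = 0.05458 hr⁻¹
Fraction remaining after one interval: e^(−kτ) = e^(−0.05458 × 10.0) = 0.5794
R = 1 / (1 − 0.5794) = 2.377
Css,max = 6.93 × 2.377 = 16.48 µg/mL
Css,min = Css,max × e^(−kτ) = 16.48 × 0.5794 ≈ 9.55 µg/mL

9.55 µg/mL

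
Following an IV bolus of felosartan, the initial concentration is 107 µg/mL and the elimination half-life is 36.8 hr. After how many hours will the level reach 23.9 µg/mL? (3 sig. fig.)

k = ln 2 / 36.8 = 0.01884 hr⁻¹
C(t) = C₀ e^(−kt)  ⇒  t = ln(C₀/C) / k
t = ln(107/23.9) / 0.01884 = 1.499 / 0.01884 ≈ 79.6 hours

79.6 hours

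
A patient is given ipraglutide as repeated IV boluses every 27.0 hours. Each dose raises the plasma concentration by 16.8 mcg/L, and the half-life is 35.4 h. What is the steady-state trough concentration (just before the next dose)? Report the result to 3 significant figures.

24.1 mcg/L

k = ln 2 / 35.4 = 0.01958 h⁻¹
Fraction remaining after one interval: e^(−kτ) = e^(−0.01958 × 27.0) = 0.5894
R = 1 / (1 − 0.5894) = 2.435
Css,max = 16.8 × 2.435 = 40.91 mcg/L
Css,min = Css,max × e^(−kτ) = 40.91 × 0.5894 ≈ 24.1 mcg/L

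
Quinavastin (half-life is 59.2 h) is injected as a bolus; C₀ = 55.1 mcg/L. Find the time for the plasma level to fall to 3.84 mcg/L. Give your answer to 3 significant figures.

k = ln 2 / 59.2 = 0.01171 h⁻¹
C(t) = C₀ e^(−kt)  ⇒  t = ln(C₀/C) / k
t = ln(55.1/3.84) / 0.01171 = 2.664 / 0.01171 ≈ 227 hours

227 hours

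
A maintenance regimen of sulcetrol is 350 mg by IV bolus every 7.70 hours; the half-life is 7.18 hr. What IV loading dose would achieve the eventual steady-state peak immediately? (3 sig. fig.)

k = ln 2 / 7.18 = 0.09654 hr⁻¹
Accumulation ratio R = 1 / (1 − e^(−kτ)) = 1 / (1 − e^(−0.09654×7.70)) = 1 / (1 − 0.4755) = 1.907
Loading dose = maintenance dose × R = 350 × 1.907 ≈ 667 mg

667 mg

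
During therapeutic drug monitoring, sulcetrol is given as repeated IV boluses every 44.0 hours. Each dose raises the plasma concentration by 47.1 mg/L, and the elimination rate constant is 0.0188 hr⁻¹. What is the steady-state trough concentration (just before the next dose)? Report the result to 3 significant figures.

Fraction remaining after one interval: e^(−kτ) = e^(−0.01880 × 44.0) = 0.4373
R = 1 / (1 − 0.4373) = 1.777
Css,max = 47.1 × 1.777 = 83.70 mg/L
Css,min = Css,max × e^(−kτ) = 83.70 × 0.4373 ≈ 36.6 mg/L

36.6 mg/L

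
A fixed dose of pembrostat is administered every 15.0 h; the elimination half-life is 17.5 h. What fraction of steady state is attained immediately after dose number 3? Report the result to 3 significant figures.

0.832

k = ln 2 / 17.5 = 0.03961 h⁻¹
f_n = 1 − e^(−nkτ) = 1 − e^(−3 × 0.03961 × 15.0) = 1 − e^(−1.782) = 1 − 0.1682 ≈ 0.832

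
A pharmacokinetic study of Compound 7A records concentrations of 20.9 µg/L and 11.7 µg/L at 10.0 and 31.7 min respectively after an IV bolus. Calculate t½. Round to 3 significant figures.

k = ln(C₁/C₂) / (t₂ − t₁) = ln(20.9/11.7) / (31.7 − 10.0)
  = 0.5802 / 21.70 = 0.02674 min⁻¹
t½ = ln 2 / k = ln 2 / 0.02674 ≈ 25.9 minutes

25.9 minutes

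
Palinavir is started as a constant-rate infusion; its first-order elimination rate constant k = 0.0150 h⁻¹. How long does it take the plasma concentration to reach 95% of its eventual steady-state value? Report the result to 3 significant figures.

f = 1 − e^(−kt)  ⇒  t = −ln(1 − f) / k
t = −ln(1 − 0.95) / 0.01500 = 2.996 / 0.01500 ≈ 200 hours

200 hours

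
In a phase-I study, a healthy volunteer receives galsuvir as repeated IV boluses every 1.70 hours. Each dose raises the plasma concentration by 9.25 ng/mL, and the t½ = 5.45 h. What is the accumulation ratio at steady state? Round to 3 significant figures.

k = ln 2 / 5.45 = 0.1272 h⁻¹
Fraction remaining after one interval: e^(−kτ) = e^(−0.1272 × 1.70) = 0.8056
R = 1 / (1 − 0.8056) = 1 / 0.1944 ≈ 5.14

5.14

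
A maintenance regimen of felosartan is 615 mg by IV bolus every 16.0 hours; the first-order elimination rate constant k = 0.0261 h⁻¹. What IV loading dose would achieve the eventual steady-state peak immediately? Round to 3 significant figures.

Accumulation ratio R = 1 / (1 − e^(−kτ)) = 1 / (1 − e^(−0.02610×16.0)) = 1 / (1 − 0.6586) = 2.929
Loading dose = maintenance dose × R = 615 × 2.929 ≈ 1800 mg

1800 mg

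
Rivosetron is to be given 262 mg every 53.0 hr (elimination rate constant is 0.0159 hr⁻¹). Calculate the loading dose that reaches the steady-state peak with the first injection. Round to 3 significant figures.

Accumulation ratio R = 1 / (1 − e^(−kτ)) = 1 / (1 − e^(−0.01590×53.0)) = 1 / (1 − 0.4305) = 1.756
Loading dose = maintenance dose × R = 262 × 1.756 ≈ 460 mg

460 mg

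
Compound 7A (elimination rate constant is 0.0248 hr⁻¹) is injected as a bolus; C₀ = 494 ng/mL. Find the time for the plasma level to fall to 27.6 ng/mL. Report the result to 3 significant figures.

116 hours

C(t) = C₀ e^(−kt)  ⇒  t = ln(C₀/C) / k
t = ln(494/27.6) / 0.02480 = 2.885 / 0.02480 ≈ 116 hours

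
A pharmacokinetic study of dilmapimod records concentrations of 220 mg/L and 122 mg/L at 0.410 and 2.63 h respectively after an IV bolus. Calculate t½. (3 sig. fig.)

k = ln(C₁/C₂) / (t₂ − t₁) = ln(220/122) / (2.63 − 0.410)
  = 0.5896 / 2.220 = 0.2656 h⁻¹
t½ = ln 2 / k = ln 2 / 0.2656 ≈ 2.61 hours

2.61 hours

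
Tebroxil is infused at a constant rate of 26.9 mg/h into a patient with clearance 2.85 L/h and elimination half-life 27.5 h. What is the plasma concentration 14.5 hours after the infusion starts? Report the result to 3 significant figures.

Css = rate / CL = 26.9 / 2.85 = 9.439 mg/L
k = ln 2 / 27.5 = 0.02521 h⁻¹
C(t) = Css (1 − e^(−kt)) = 9.439 × (1 − e^(−0.3655)) = 9.439 × 0.3061 ≈ 2.89 mg/L

2.89 mg/L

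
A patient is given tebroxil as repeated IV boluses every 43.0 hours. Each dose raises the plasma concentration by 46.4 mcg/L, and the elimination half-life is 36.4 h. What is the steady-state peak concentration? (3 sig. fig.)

83.0 mcg/L

k = ln 2 / 36.4 = 0.01904 h⁻¹
Fraction remaining after one interval: e^(−kτ) = e^(−0.01904 × 43.0) = 0.4409
R = 1 / (1 − 0.4409) = 1.789
Css,max = 46.4 × 1.789 ≈ 83.0 mcg/L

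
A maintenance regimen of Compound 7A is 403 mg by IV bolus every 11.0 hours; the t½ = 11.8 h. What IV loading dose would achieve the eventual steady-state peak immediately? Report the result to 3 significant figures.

k = ln 2 / 11.8 = 0.05874 h⁻¹
Accumulation ratio R = 1 / (1 − e^(−kτ)) = 1 / (1 − e^(−0.05874×11.0)) = 1 / (1 − 0.5241) = 2.101
Loading dose = maintenance dose × R = 403 × 2.101 ≈ 847 mg

847 mg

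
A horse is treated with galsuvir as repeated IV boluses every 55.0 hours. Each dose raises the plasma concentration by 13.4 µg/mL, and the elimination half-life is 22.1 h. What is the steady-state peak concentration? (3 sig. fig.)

k = ln 2 / 22.1 = 0.03136 h⁻¹
Fraction remaining after one interval: e^(−kτ) = e^(−0.03136 × 55.0) = 0.1782
R = 1 / (1 − 0.1782) = 1.217
Css,max = 13.4 × 1.217 ≈ 16.3 µg/mL

16.3 µg/mL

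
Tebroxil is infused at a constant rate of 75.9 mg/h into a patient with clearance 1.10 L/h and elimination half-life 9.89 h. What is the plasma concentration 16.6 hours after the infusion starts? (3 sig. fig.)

Css = rate / CL = 75.9 / 1.10 = 69.00 mg/L
k = ln 2 / 9.89 = 0.07009 h⁻¹
C(t) = Css (1 − e^(−kt)) = 69.00 × (1 − e^(−1.163)) = 69.00 × 0.6876 ≈ 47.4 mg/L

47.4 mg/L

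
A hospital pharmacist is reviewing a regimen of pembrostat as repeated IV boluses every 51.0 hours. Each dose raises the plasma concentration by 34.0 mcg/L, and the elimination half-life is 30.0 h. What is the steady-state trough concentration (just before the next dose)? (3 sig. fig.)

k = ln 2 / 30.0 = 0.02310 h⁻¹
Fraction remaining after one interval: e^(−kτ) = e^(−0.02310 × 51.0) = 0.3078
R = 1 / (1 − 0.3078) = 1.445
Css,max = 34.0 × 1.445 = 49.12 mcg/L
Css,min = Css,max × e^(−kτ) = 49.12 × 0.3078 ≈ 15.1 mcg/L

15.1 mcg/L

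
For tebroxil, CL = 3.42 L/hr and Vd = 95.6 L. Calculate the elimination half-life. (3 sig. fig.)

k = CL / V = 3.42 / 95.6 = 0.03577 hr⁻¹
t½ = ln 2 / k = ln 2 / 0.03577 ≈ 19.4 hours

19.4 hours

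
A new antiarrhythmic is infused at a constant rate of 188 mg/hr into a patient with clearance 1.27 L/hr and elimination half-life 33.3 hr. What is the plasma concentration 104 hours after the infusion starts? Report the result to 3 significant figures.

Css = rate / CL = 188 / 1.27 = 148.0 µg/mL
k = ln 2 / 33.3 = 0.02082 hr⁻¹
C(t) = Css (1 − e^(−kt)) = 148.0 × (1 − e^(−2.165)) = 148.0 × 0.8852 ≈ 131 µg/mL

131 µg/mL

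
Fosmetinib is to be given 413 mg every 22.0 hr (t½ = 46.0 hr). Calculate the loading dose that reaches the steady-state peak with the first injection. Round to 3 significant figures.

1460 mg

k = ln 2 / 46.0 = 0.01507 hr⁻¹
Accumulation ratio R = 1 / (1 − e^(−kτ)) = 1 / (1 − e^(−0.01507×22.0)) = 1 / (1 − 0.7178) = 3.544
Loading dose = maintenance dose × R = 413 × 3.544 ≈ 1460 mg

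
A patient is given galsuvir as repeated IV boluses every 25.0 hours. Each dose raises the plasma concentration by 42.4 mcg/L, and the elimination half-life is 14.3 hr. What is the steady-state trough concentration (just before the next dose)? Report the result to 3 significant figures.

18.0 mcg/L

k = ln 2 / 14.3 = 0.04847 hr⁻¹
Fraction remaining after one interval: e^(−kτ) = e^(−0.04847 × 25.0) = 0.2977
R = 1 / (1 − 0.2977) = 1.424
Css,max = 42.4 × 1.424 = 60.37 mcg/L
Css,min = Css,max × e^(−kτ) = 60.37 × 0.2977 ≈ 18.0 mcg/L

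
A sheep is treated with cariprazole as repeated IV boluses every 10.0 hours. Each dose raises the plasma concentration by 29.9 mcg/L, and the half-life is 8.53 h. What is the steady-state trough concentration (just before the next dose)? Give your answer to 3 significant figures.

k = ln 2 / 8.53 = 0.08126 h⁻¹
Fraction remaining after one interval: e^(−kτ) = e^(−0.08126 × 10.0) = 0.4437
R = 1 / (1 − 0.4437) = 1.798
Css,max = 29.9 × 1.798 = 53.75 mcg/L
Css,min = Css,max × e^(−kτ) = 53.75 × 0.4437 ≈ 23.8 mcg/L

23.8 mcg/L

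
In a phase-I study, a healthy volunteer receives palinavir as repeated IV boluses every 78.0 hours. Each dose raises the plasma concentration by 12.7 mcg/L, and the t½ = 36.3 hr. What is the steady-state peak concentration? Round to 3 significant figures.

16.4 mcg/L

k = ln 2 / 36.3 = 0.01909 hr⁻¹
Fraction remaining after one interval: e^(−kτ) = e^(−0.01909 × 78.0) = 0.2255
R = 1 / (1 − 0.2255) = 1.291
Css,max = 12.7 × 1.291 ≈ 16.4 mcg/L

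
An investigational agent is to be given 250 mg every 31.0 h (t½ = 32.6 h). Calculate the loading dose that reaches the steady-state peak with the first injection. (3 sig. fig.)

518 mg

k = ln 2 / 32.6 = 0.02126 h⁻¹
Accumulation ratio R = 1 / (1 − e^(−kτ)) = 1 / (1 − e^(−0.02126×31.0)) = 1 / (1 − 0.5173) = 2.072
Loading dose = maintenance dose × R = 250 × 2.072 ≈ 518 mg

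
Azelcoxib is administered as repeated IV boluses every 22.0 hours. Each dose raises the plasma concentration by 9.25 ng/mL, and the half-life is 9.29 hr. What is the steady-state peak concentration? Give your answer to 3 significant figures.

11.5 ng/mL

k = ln 2 / 9.29 = 0.07461 hr⁻¹
Fraction remaining after one interval: e^(−kτ) = e^(−0.07461 × 22.0) = 0.1937
R = 1 / (1 − 0.1937) = 1.240
Css,max = 9.25 × 1.240 ≈ 11.5 ng/mL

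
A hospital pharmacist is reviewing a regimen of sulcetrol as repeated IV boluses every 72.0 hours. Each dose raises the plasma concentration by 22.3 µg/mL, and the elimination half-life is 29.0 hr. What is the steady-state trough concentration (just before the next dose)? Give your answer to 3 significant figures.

k = ln 2 / 29.0 = 0.02390 hr⁻¹
Fraction remaining after one interval: e^(−kτ) = e^(−0.02390 × 72.0) = 0.1789
R = 1 / (1 − 0.1789) = 1.218
Css,max = 22.3 × 1.218 = 27.16 µg/mL
Css,min = Css,max × e^(−kτ) = 27.16 × 0.1789 ≈ 4.86 µg/mL

4.86 µg/mL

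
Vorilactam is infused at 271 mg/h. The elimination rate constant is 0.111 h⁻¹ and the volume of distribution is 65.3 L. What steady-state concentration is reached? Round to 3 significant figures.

CL = k · V = 0.111 × 65.3 = 7.248 L/h
Css = rate / CL = 271 / 7.248 ≈ 37.4 mg/L

37.4 mg/L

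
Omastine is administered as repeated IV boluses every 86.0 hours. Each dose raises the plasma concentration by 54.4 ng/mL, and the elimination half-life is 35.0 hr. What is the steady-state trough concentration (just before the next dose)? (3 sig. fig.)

12.1 ng/mL

k = ln 2 / 35.0 = 0.01980 hr⁻¹
Fraction remaining after one interval: e^(−kτ) = e^(−0.01980 × 86.0) = 0.1821
R = 1 / (1 − 0.1821) = 1.223
Css,max = 54.4 × 1.223 = 66.51 ng/mL
Css,min = Css,max × e^(−kτ) = 66.51 × 0.1821 ≈ 12.1 ng/mL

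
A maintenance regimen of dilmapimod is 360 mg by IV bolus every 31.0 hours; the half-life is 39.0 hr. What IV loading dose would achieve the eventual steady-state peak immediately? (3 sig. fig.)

850 mg

k = ln 2 / 39.0 = 0.01777 hr⁻¹
Accumulation ratio R = 1 / (1 − e^(−kτ)) = 1 / (1 − e^(−0.01777×31.0)) = 1 / (1 − 0.5764) = 2.361
Loading dose = maintenance dose × R = 360 × 2.361 ≈ 850 mg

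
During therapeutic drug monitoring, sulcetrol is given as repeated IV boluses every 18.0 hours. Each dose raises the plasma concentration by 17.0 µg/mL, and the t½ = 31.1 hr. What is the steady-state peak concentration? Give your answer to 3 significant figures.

51.4 µg/mL

k = ln 2 / 31.1 = 0.02229 hr⁻¹
Fraction remaining after one interval: e^(−kτ) = e^(−0.02229 × 18.0) = 0.6695
R = 1 / (1 − 0.6695) = 3.026
Css,max = 17.0 × 3.026 ≈ 51.4 µg/mL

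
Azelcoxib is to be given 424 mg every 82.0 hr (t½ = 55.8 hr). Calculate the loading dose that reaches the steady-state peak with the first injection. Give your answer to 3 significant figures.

664 mg

k = ln 2 / 55.8 = 0.01242 hr⁻¹
Accumulation ratio R = 1 / (1 − e^(−kτ)) = 1 / (1 − e^(−0.01242×82.0)) = 1 / (1 − 0.3611) = 1.565
Loading dose = maintenance dose × R = 424 × 1.565 ≈ 664 mg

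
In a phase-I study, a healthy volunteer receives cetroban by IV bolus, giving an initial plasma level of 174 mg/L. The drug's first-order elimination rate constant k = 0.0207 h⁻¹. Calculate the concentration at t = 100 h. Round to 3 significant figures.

C(t) = C₀ e^(−kt) = 174 × e^(−0.02070 × 100) = 174 × e^(−2.070) = 174 × 0.1262 ≈ 22.0 mg/L

22.0 mg/L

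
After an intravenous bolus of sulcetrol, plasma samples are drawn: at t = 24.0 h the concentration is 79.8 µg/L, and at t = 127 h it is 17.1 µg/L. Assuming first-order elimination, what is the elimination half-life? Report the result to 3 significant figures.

46.3 hours

k = ln(C₁/C₂) / (t₂ − t₁) = ln(79.8/17.1) / (127 − 24.0)
  = 1.540 / 103.0 = 0.01496 h⁻¹
t½ = ln 2 / k = ln 2 / 0.01496 ≈ 46.3 hours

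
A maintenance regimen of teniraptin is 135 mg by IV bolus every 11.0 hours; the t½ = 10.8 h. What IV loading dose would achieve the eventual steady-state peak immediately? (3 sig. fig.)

k = ln 2 / 10.8 = 0.06418 h⁻¹
Accumulation ratio R = 1 / (1 − e^(−kτ)) = 1 / (1 − e^(−0.06418×11.0)) = 1 / (1 − 0.4936) = 1.975
Loading dose = maintenance dose × R = 135 × 1.975 ≈ 267 mg

267 mg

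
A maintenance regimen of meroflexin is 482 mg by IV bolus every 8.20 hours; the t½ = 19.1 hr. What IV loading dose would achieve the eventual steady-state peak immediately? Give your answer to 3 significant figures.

k = ln 2 / 19.1 = 0.03629 hr⁻¹
Accumulation ratio R = 1 / (1 − e^(−kτ)) = 1 / (1 − e^(−0.03629×8.20)) = 1 / (1 − 0.7426) = 3.885
Loading dose = maintenance dose × R = 482 × 3.885 ≈ 1870 mg

1870 mg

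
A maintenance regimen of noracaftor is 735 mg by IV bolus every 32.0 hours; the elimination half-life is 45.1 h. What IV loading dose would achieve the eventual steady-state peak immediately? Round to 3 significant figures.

k = ln 2 / 45.1 = 0.01537 h⁻¹
Accumulation ratio R = 1 / (1 − e^(−kτ)) = 1 / (1 − e^(−0.01537×32.0)) = 1 / (1 − 0.6115) = 2.574
Loading dose = maintenance dose × R = 735 × 2.574 ≈ 1890 mg

1890 mg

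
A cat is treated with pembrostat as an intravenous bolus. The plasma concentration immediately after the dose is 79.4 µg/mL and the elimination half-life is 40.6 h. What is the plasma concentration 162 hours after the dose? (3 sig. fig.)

5.00 µg/mL

k = ln 2 / 40.6 = 0.01707 h⁻¹
162 h is 3.990 half-lives, so C = 79.4 × (1/2)^3.990 = 79.4 × 0.06293 ≈ 5.00 µg/mL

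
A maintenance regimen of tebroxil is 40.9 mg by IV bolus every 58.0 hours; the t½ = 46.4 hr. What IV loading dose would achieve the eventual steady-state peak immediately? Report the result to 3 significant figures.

70.6 mg

k = ln 2 / 46.4 = 0.01494 hr⁻¹
Accumulation ratio R = 1 / (1 − e^(−kτ)) = 1 / (1 − e^(−0.01494×58.0)) = 1 / (1 − 0.4204) = 1.725
Loading dose = maintenance dose × R = 40.9 × 1.725 ≈ 70.6 mg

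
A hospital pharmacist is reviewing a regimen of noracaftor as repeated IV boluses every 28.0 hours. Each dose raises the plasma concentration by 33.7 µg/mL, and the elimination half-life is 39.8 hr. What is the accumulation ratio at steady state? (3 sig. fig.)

k = ln 2 / 39.8 = 0.01742 hr⁻¹
Fraction remaining after one interval: e^(−kτ) = e^(−0.01742 × 28.0) = 0.6141
R = 1 / (1 − 0.6141) = 1 / 0.3859 ≈ 2.59

2.59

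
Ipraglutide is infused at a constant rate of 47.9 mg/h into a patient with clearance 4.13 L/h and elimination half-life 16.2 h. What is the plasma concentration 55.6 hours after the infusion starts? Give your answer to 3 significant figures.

Css = rate / CL = 47.9 / 4.13 = 11.60 mg/L
k = ln 2 / 16.2 = 0.04279 h⁻¹
C(t) = Css (1 − e^(−kt)) = 11.60 × (1 − e^(−2.379)) = 11.60 × 0.9074 ≈ 10.5 mg/L

10.5 mg/L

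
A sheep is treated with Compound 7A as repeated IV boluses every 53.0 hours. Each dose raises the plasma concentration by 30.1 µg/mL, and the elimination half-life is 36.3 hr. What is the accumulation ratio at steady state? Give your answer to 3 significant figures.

k = ln 2 / 36.3 = 0.01909 hr⁻¹
Fraction remaining after one interval: e^(−kτ) = e^(−0.01909 × 53.0) = 0.3635
R = 1 / (1 − 0.3635) = 1 / 0.6365 ≈ 1.57

1.57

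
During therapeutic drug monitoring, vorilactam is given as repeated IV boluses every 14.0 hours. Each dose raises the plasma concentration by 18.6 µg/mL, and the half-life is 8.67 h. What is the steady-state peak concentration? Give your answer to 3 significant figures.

27.6 µg/mL

k = ln 2 / 8.67 = 0.07995 h⁻¹
Fraction remaining after one interval: e^(−kτ) = e^(−0.07995 × 14.0) = 0.3265
R = 1 / (1 − 0.3265) = 1.485
Css,max = 18.6 × 1.485 ≈ 27.6 µg/mL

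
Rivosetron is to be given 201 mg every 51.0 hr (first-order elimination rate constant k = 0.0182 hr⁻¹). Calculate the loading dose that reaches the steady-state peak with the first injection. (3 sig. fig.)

332 mg

Accumulation ratio R = 1 / (1 − e^(−kτ)) = 1 / (1 − e^(−0.01820×51.0)) = 1 / (1 − 0.3953) = 1.654
Loading dose = maintenance dose × R = 201 × 1.654 ≈ 332 mg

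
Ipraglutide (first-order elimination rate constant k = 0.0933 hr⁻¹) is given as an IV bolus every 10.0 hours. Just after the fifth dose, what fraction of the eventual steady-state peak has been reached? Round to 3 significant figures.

f_n = 1 − e^(−nkτ) = 1 − e^(−5 × 0.09330 × 10.0) = 1 − e^(−4.665) = 1 − 0.009419 ≈ 0.991

0.991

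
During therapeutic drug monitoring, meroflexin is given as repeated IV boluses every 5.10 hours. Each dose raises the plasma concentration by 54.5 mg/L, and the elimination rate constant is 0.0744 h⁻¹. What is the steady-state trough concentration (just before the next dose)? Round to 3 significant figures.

118 mg/L

Fraction remaining after one interval: e^(−kτ) = e^(−0.07440 × 5.10) = 0.6842
R = 1 / (1 − 0.6842) = 3.167
Css,max = 54.5 × 3.167 = 172.6 mg/L
Css,min = Css,max × e^(−kτ) = 172.6 × 0.6842 ≈ 118 mg/L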